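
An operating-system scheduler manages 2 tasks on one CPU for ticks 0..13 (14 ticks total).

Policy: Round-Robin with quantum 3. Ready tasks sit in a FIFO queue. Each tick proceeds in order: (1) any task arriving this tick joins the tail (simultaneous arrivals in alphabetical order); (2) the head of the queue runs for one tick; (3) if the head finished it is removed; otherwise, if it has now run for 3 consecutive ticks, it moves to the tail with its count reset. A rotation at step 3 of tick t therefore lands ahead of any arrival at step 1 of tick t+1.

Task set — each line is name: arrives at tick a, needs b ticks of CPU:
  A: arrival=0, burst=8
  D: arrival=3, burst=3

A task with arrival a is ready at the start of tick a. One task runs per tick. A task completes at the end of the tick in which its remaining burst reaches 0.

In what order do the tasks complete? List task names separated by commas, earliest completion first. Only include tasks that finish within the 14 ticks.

completion order = D, A

t=0: queue=[A] q_used=0 → run A
t=1: queue=[A] q_used=1 → run A
t=2: queue=[A] q_used=2 → run A
t=3: queue=[A,D] q_used=0 → run A
t=4: queue=[A,D] q_used=1 → run A
t=5: queue=[A,D] q_used=2 → run A
t=6: queue=[D,A] q_used=0 → run D
t=7: queue=[D,A] q_used=1 → run D
t=8: queue=[D,A] q_used=2 → run D
t=9: queue=[A] q_used=0 → run A
t=10: queue=[A] q_used=1 → run A
t=11: (idle)
t=12: (idle)
t=13: (idle)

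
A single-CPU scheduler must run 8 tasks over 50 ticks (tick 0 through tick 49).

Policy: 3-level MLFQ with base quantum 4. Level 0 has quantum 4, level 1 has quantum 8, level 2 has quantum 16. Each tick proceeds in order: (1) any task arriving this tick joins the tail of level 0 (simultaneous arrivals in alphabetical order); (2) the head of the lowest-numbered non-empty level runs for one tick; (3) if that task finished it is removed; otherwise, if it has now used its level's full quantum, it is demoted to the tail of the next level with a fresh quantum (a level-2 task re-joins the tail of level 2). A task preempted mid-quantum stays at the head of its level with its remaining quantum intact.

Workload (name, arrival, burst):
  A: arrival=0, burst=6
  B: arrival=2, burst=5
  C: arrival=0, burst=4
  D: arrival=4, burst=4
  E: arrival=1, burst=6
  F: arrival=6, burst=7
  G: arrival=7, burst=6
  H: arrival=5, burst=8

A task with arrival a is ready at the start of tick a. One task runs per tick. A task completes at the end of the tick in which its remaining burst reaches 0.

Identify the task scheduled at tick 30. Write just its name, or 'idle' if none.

t=0: L0/L1/L2 = AC/-/- → run A
t=1: L0/L1/L2 = ACE/-/- → run A
t=2: L0/L1/L2 = ACEB/-/- → run A
t=3: L0/L1/L2 = ACEB/-/- → run A
t=4: L0/L1/L2 = CEBD/A/- → run C
t=5: L0/L1/L2 = CEBDH/A/- → run C
t=6: L0/L1/L2 = CEBDHF/A/- → run C
t=7: L0/L1/L2 = CEBDHFG/A/- → run C
t=8: L0/L1/L2 = EBDHFG/A/- → run E
t=9: L0/L1/L2 = EBDHFG/A/- → run E
t=10: L0/L1/L2 = EBDHFG/A/- → run E
t=11: L0/L1/L2 = EBDHFG/A/- → run E
t=12: L0/L1/L2 = BDHFG/AE/- → run B
t=13: L0/L1/L2 = BDHFG/AE/- → run B
t=14: L0/L1/L2 = BDHFG/AE/- → run B
t=15: L0/L1/L2 = BDHFG/AE/- → run B
t=16: L0/L1/L2 = DHFG/AEB/- → run D
t=17: L0/L1/L2 = DHFG/AEB/- → run D
t=18: L0/L1/L2 = DHFG/AEB/- → run D
t=19: L0/L1/L2 = DHFG/AEB/- → run D
t=20: L0/L1/L2 = HFG/AEB/- → run H
t=21: L0/L1/L2 = HFG/AEB/- → run H
t=22: L0/L1/L2 = HFG/AEB/- → run H
t=23: L0/L1/L2 = HFG/AEB/- → run H
t=24: L0/L1/L2 = FG/AEBH/- → run F
t=25: L0/L1/L2 = FG/AEBH/- → run F
t=26: L0/L1/L2 = FG/AEBH/- → run F
t=27: L0/L1/L2 = FG/AEBH/- → run F
t=28: L0/L1/L2 = G/AEBHF/- → run G
t=29: L0/L1/L2 = G/AEBHF/- → run G
t=30: L0/L1/L2 = G/AEBHF/- → run G
t=31: L0/L1/L2 = G/AEBHF/- → run G
t=32: L0/L1/L2 = -/AEBHFG/- → run A
t=33: L0/L1/L2 = -/AEBHFG/- → run A
t=34: L0/L1/L2 = -/EBHFG/- → run E
t=35: L0/L1/L2 = -/EBHFG/- → run E
t=36: L0/L1/L2 = -/BHFG/- → run B
t=37: L0/L1/L2 = -/HFG/- → run H
t=38: L0/L1/L2 = -/HFG/- → run H
t=39: L0/L1/L2 = -/HFG/- → run H
t=40: L0/L1/L2 = -/HFG/- → run H
t=41: L0/L1/L2 = -/FG/- → run F
t=42: L0/L1/L2 = -/FG/- → run F
t=43: L0/L1/L2 = -/FG/- → run F
t=44: L0/L1/L2 = -/G/- → run G
t=45: L0/L1/L2 = -/G/- → run G
t=46: (idle)
t=47: (idle)
t=48: (idle)
t=49: (idle)

running at tick 30 = G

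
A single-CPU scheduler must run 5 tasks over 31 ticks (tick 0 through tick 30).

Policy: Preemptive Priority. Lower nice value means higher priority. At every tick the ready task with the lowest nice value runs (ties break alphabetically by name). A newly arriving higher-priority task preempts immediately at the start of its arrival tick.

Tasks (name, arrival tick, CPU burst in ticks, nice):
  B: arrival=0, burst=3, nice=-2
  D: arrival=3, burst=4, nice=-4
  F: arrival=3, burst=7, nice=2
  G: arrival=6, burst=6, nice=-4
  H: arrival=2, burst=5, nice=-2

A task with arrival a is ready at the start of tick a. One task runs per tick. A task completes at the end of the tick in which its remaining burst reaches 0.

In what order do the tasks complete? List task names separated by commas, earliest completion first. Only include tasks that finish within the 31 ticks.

t=0: ready={B} → run B
t=1: ready={B} → run B
t=2: ready={B,H} → run B
t=3: ready={D,F,H} → run D
t=4: ready={D,F,H} → run D
t=5: ready={D,F,H} → run D
t=6: ready={D,F,G,H} → run D
t=7: ready={F,G,H} → run G
t=8: ready={F,G,H} → run G
t=9: ready={F,G,H} → run G
t=10: ready={F,G,H} → run G
t=11: ready={F,G,H} → run G
t=12: ready={F,G,H} → run G
t=13: ready={F,H} → run H
t=14: ready={F,H} → run H
t=15: ready={F,H} → run H
t=16: ready={F,H} → run H
t=17: ready={F,H} → run H
t=18: ready={F} → run F
t=19: ready={F} → run F
t=20: ready={F} → run F
t=21: ready={F} → run F
t=22: ready={F} → run F
t=23: ready={F} → run F
t=24: ready={F} → run F
t=25: (idle)
t=26: (idle)
t=27: (idle)
t=28: (idle)
t=29: (idle)
t=30: (idle)

completion order = B, D, G, H, F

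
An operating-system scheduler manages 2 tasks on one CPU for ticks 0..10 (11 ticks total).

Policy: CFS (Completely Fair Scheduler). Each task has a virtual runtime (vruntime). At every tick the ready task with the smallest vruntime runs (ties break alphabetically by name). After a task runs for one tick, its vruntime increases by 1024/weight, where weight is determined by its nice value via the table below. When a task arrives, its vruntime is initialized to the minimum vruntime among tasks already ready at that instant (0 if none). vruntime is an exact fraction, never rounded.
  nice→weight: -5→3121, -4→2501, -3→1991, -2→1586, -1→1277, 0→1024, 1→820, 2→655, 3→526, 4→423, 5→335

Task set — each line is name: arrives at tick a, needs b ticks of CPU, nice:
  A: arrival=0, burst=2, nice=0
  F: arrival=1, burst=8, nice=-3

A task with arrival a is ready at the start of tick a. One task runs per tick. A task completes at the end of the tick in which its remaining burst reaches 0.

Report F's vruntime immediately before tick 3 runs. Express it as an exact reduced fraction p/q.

vruntime(F, start of tick 3) = 3015/1991

t=0: vr[A=0] → run A
t=1: vr[A=1 F=1] → run A
t=2: vr[F=1] → run F
t=3: vr[F=3015/1991] → run F
t=4: vr[F=4039/1991] → run F
t=5: vr[F=5063/1991] → run F
t=6: vr[F=6087/1991] → run F
t=7: vr[F=7111/1991] → run F
t=8: vr[F=8135/1991] → run F
t=9: vr[F=9159/1991] → run F
t=10: (idle)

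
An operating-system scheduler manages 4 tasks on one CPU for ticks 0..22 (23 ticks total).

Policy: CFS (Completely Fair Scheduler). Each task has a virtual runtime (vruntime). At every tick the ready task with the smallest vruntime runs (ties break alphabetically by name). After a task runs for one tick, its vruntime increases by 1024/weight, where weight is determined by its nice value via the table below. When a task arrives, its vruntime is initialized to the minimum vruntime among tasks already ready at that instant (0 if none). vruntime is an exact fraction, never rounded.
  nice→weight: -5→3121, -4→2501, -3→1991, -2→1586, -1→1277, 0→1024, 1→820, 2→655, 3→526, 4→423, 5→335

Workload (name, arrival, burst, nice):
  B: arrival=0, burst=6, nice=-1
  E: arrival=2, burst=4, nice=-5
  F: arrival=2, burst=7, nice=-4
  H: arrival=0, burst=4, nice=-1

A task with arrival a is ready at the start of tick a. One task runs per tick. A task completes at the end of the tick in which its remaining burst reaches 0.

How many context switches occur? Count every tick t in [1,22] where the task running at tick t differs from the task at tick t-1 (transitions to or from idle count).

t=0: vr[B=0 H=0] → run B
t=1: vr[B=1024/1277 H=0] → run H
t=2: vr[B=1024/1277 E=1024/1277 F=1024/1277 H=1024/1277] → run B
t=3: vr[B=2048/1277 E=1024/1277 F=1024/1277 H=1024/1277] → run E
t=4: vr[B=2048/1277 E=4503552/3985517 F=1024/1277 H=1024/1277] → run F
t=5: vr[B=2048/1277 E=4503552/3985517 F=3868672/3193777 H=1024/1277] → run H
t=6: vr[B=2048/1277 E=4503552/3985517 F=3868672/3193777 H=2048/1277] → run E
t=7: vr[B=2048/1277 E=5811200/3985517 F=3868672/3193777 H=2048/1277] → run F
t=8: vr[B=2048/1277 E=5811200/3985517 F=5176320/3193777 H=2048/1277] → run E
t=9: vr[B=2048/1277 E=7118848/3985517 F=5176320/3193777 H=2048/1277] → run B
t=10: vr[B=3072/1277 E=7118848/3985517 F=5176320/3193777 H=2048/1277] → run H
t=11: vr[B=3072/1277 E=7118848/3985517 F=5176320/3193777 H=3072/1277] → run F
t=12: vr[B=3072/1277 E=7118848/3985517 F=6483968/3193777 H=3072/1277] → run E
t=13: vr[B=3072/1277 F=6483968/3193777 H=3072/1277] → run F
t=14: vr[B=3072/1277 F=7791616/3193777 H=3072/1277] → run B
t=15: vr[B=4096/1277 F=7791616/3193777 H=3072/1277] → run H
t=16: vr[B=4096/1277 F=7791616/3193777] → run F
t=17: vr[B=4096/1277 F=9099264/3193777] → run F
t=18: vr[B=4096/1277 F=10406912/3193777] → run B
t=19: vr[B=5120/1277 F=10406912/3193777] → run F
t=20: vr[B=5120/1277] → run B
t=21: (idle)
t=22: (idle)

context switches = 20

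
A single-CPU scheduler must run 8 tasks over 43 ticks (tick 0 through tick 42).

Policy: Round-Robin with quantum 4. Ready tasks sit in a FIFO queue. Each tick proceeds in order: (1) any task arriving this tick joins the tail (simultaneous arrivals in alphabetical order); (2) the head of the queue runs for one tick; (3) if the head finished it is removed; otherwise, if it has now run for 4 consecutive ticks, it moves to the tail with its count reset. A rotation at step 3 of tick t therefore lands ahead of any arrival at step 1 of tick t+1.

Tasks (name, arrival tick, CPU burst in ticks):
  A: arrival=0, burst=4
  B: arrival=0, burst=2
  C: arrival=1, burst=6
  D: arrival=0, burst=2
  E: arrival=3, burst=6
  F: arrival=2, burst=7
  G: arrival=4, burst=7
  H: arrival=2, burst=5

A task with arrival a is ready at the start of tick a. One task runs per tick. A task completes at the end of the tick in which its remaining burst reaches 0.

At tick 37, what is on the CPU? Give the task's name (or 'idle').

running at tick 37 = G

t=0: queue=[A,B,D] q_used=0 → run A
t=1: queue=[A,B,D,C] q_used=1 → run A
t=2: queue=[A,B,D,C,F,H] q_used=2 → run A
t=3: queue=[A,B,D,C,F,H,E] q_used=3 → run A
t=4: queue=[B,D,C,F,H,E,G] q_used=0 → run B
t=5: queue=[B,D,C,F,H,E,G] q_used=1 → run B
t=6: queue=[D,C,F,H,E,G] q_used=0 → run D
t=7: queue=[D,C,F,H,E,G] q_used=1 → run D
t=8: queue=[C,F,H,E,G] q_used=0 → run C
t=9: queue=[C,F,H,E,G] q_used=1 → run C
t=10: queue=[C,F,H,E,G] q_used=2 → run C
t=11: queue=[C,F,H,E,G] q_used=3 → run C
t=12: queue=[F,H,E,G,C] q_used=0 → run F
t=13: queue=[F,H,E,G,C] q_used=1 → run F
t=14: queue=[F,H,E,G,C] q_used=2 → run F
t=15: queue=[F,H,E,G,C] q_used=3 → run F
t=16: queue=[H,E,G,C,F] q_used=0 → run H
t=17: queue=[H,E,G,C,F] q_used=1 → run H
t=18: queue=[H,E,G,C,F] q_used=2 → run H
t=19: queue=[H,E,G,C,F] q_used=3 → run H
t=20: queue=[E,G,C,F,H] q_used=0 → run E
t=21: queue=[E,G,C,F,H] q_used=1 → run E
t=22: queue=[E,G,C,F,H] q_used=2 → run E
t=23: queue=[E,G,C,F,H] q_used=3 → run E
t=24: queue=[G,C,F,H,E] q_used=0 → run G
t=25: queue=[G,C,F,H,E] q_used=1 → run G
t=26: queue=[G,C,F,H,E] q_used=2 → run G
t=27: queue=[G,C,F,H,E] q_used=3 → run G
t=28: queue=[C,F,H,E,G] q_used=0 → run C
t=29: queue=[C,F,H,E,G] q_used=1 → run C
t=30: queue=[F,H,E,G] q_used=0 → run F
t=31: queue=[F,H,E,G] q_used=1 → run F
t=32: queue=[F,H,E,G] q_used=2 → run F
t=33: queue=[H,E,G] q_used=0 → run H
t=34: queue=[E,G] q_used=0 → run E
t=35: queue=[E,G] q_used=1 → run E
t=36: queue=[G] q_used=0 → run G
t=37: queue=[G] q_used=1 → run G
t=38: queue=[G] q_used=2 → run G
t=39: (idle)
t=40: (idle)
t=41: (idle)
t=42: (idle)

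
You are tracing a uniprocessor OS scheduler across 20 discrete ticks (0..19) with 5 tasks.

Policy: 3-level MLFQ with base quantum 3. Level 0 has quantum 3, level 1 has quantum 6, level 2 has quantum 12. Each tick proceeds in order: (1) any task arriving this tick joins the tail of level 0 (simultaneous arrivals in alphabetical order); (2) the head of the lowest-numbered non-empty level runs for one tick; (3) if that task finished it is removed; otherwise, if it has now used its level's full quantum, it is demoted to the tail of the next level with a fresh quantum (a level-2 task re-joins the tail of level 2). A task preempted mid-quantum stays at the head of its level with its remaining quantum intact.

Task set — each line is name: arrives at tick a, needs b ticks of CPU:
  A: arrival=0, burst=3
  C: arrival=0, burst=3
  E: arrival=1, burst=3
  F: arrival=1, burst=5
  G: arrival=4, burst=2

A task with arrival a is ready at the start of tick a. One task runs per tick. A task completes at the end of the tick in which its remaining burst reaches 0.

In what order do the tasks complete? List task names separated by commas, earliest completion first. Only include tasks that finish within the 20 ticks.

completion order = A, C, E, G, F

t=0: L0/L1/L2 = AC/-/- → run A
t=1: L0/L1/L2 = ACEF/-/- → run A
t=2: L0/L1/L2 = ACEF/-/- → run A
t=3: L0/L1/L2 = CEF/-/- → run C
t=4: L0/L1/L2 = CEFG/-/- → run C
t=5: L0/L1/L2 = CEFG/-/- → run C
t=6: L0/L1/L2 = EFG/-/- → run E
t=7: L0/L1/L2 = EFG/-/- → run E
t=8: L0/L1/L2 = EFG/-/- → run E
t=9: L0/L1/L2 = FG/-/- → run F
t=10: L0/L1/L2 = FG/-/- → run F
t=11: L0/L1/L2 = FG/-/- → run F
t=12: L0/L1/L2 = G/F/- → run G
t=13: L0/L1/L2 = G/F/- → run G
t=14: L0/L1/L2 = -/F/- → run F
t=15: L0/L1/L2 = -/F/- → run F
t=16: (idle)
t=17: (idle)
t=18: (idle)
t=19: (idle)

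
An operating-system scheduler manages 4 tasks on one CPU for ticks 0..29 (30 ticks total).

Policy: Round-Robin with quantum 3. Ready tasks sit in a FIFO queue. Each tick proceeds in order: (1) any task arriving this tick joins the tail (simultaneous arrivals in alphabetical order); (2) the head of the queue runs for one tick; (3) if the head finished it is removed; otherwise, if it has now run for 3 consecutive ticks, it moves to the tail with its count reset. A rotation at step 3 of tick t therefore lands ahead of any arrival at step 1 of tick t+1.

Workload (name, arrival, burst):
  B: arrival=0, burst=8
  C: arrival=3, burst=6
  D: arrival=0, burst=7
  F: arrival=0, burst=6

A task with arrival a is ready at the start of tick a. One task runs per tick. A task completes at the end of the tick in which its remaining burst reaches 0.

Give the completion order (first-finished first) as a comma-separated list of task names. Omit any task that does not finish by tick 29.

t=0: queue=[B,D,F] q_used=0 → run B
t=1: queue=[B,D,F] q_used=1 → run B
t=2: queue=[B,D,F] q_used=2 → run B
t=3: queue=[D,F,B,C] q_used=0 → run D
t=4: queue=[D,F,B,C] q_used=1 → run D
t=5: queue=[D,F,B,C] q_used=2 → run D
t=6: queue=[F,B,C,D] q_used=0 → run F
t=7: queue=[F,B,C,D] q_used=1 → run F
t=8: queue=[F,B,C,D] q_used=2 → run F
t=9: queue=[B,C,D,F] q_used=0 → run B
t=10: queue=[B,C,D,F] q_used=1 → run B
t=11: queue=[B,C,D,F] q_used=2 → run B
t=12: queue=[C,D,F,B] q_used=0 → run C
t=13: queue=[C,D,F,B] q_used=1 → run C
t=14: queue=[C,D,F,B] q_used=2 → run C
t=15: queue=[D,F,B,C] q_used=0 → run D
t=16: queue=[D,F,B,C] q_used=1 → run D
t=17: queue=[D,F,B,C] q_used=2 → run D
t=18: queue=[F,B,C,D] q_used=0 → run F
t=19: queue=[F,B,C,D] q_used=1 → run F
t=20: queue=[F,B,C,D] q_used=2 → run F
t=21: queue=[B,C,D] q_used=0 → run B
t=22: queue=[B,C,D] q_used=1 → run B
t=23: queue=[C,D] q_used=0 → run C
t=24: queue=[C,D] q_used=1 → run C
t=25: queue=[C,D] q_used=2 → run C
t=26: queue=[D] q_used=0 → run D
t=27: (idle)
t=28: (idle)
t=29: (idle)

completion order = F, B, C, D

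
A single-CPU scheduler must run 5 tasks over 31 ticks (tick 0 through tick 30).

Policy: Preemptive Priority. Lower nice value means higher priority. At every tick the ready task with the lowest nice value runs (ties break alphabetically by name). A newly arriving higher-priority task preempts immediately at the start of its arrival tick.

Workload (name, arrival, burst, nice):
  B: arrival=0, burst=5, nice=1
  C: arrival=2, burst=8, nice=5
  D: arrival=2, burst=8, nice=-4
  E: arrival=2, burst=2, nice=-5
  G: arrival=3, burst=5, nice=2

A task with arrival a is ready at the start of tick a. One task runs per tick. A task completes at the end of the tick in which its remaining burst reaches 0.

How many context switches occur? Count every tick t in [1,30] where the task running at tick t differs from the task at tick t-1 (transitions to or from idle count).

context switches = 6

t=0: ready={B} → run B
t=1: ready={B} → run B
t=2: ready={B,C,D,E} → run E
t=3: ready={B,C,D,E,G} → run E
t=4: ready={B,C,D,G} → run D
t=5: ready={B,C,D,G} → run D
t=6: ready={B,C,D,G} → run D
t=7: ready={B,C,D,G} → run D
t=8: ready={B,C,D,G} → run D
t=9: ready={B,C,D,G} → run D
t=10: ready={B,C,D,G} → run D
t=11: ready={B,C,D,G} → run D
t=12: ready={B,C,G} → run B
t=13: ready={B,C,G} → run B
t=14: ready={B,C,G} → run B
t=15: ready={C,G} → run G
t=16: ready={C,G} → run G
t=17: ready={C,G} → run G
t=18: ready={C,G} → run G
t=19: ready={C,G} → run G
t=20: ready={C} → run C
t=21: ready={C} → run C
t=22: ready={C} → run C
t=23: ready={C} → run C
t=24: ready={C} → run C
t=25: ready={C} → run C
t=26: ready={C} → run C
t=27: ready={C} → run C
t=28: (idle)
t=29: (idle)
t=30: (idle)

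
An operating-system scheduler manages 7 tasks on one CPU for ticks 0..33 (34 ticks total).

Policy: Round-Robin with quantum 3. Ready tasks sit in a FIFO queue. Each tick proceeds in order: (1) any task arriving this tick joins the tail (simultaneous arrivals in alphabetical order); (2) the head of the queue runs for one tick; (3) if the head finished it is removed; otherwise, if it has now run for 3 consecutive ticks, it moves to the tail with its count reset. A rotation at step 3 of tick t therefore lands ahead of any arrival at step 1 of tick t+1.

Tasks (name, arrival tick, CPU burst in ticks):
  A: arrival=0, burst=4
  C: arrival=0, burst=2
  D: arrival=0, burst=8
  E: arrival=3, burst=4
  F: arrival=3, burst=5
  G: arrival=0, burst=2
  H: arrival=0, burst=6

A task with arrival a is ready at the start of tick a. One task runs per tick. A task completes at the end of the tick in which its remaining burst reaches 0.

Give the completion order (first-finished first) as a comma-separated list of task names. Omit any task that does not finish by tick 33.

completion order = C, G, A, H, E, F, D

t=0: queue=[A,C,D,G,H] q_used=0 → run A
t=1: queue=[A,C,D,G,H] q_used=1 → run A
t=2: queue=[A,C,D,G,H] q_used=2 → run A
t=3: queue=[C,D,G,H,A,E,F] q_used=0 → run C
t=4: queue=[C,D,G,H,A,E,F] q_used=1 → run C
t=5: queue=[D,G,H,A,E,F] q_used=0 → run D
t=6: queue=[D,G,H,A,E,F] q_used=1 → run D
t=7: queue=[D,G,H,A,E,F] q_used=2 → run D
t=8: queue=[G,H,A,E,F,D] q_used=0 → run G
t=9: queue=[G,H,A,E,F,D] q_used=1 → run G
t=10: queue=[H,A,E,F,D] q_used=0 → run H
t=11: queue=[H,A,E,F,D] q_used=1 → run H
t=12: queue=[H,A,E,F,D] q_used=2 → run H
t=13: queue=[A,E,F,D,H] q_used=0 → run A
t=14: queue=[E,F,D,H] q_used=0 → run E
t=15: queue=[E,F,D,H] q_used=1 → run E
t=16: queue=[E,F,D,H] q_used=2 → run E
t=17: queue=[F,D,H,E] q_used=0 → run F
t=18: queue=[F,D,H,E] q_used=1 → run F
t=19: queue=[F,D,H,E] q_used=2 → run F
t=20: queue=[D,H,E,F] q_used=0 → run D
t=21: queue=[D,H,E,F] q_used=1 → run D
t=22: queue=[D,H,E,F] q_used=2 → run D
t=23: queue=[H,E,F,D] q_used=0 → run H
t=24: queue=[H,E,F,D] q_used=1 → run H
t=25: queue=[H,E,F,D] q_used=2 → run H
t=26: queue=[E,F,D] q_used=0 → run E
t=27: queue=[F,D] q_used=0 → run F
t=28: queue=[F,D] q_used=1 → run F
t=29: queue=[D] q_used=0 → run D
t=30: queue=[D] q_used=1 → run D
t=31: (idle)
t=32: (idle)
t=33: (idle)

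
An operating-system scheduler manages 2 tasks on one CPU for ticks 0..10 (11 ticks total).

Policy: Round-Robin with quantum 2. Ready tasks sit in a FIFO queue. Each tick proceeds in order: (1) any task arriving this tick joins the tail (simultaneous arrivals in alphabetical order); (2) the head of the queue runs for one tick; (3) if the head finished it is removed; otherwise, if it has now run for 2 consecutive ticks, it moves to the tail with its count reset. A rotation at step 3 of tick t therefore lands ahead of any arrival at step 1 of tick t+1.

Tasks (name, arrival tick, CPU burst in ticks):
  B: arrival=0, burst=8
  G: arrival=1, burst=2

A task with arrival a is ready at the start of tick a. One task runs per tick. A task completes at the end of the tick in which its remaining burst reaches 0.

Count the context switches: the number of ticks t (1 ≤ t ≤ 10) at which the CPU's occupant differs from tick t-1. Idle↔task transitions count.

context switches = 3

t=0: queue=[B] q_used=0 → run B
t=1: queue=[B,G] q_used=1 → run B
t=2: queue=[G,B] q_used=0 → run G
t=3: queue=[G,B] q_used=1 → run G
t=4: queue=[B] q_used=0 → run B
t=5: queue=[B] q_used=1 → run B
t=6: queue=[B] q_used=0 → run B
t=7: queue=[B] q_used=1 → run B
t=8: queue=[B] q_used=0 → run B
t=9: queue=[B] q_used=1 → run B
t=10: (idle)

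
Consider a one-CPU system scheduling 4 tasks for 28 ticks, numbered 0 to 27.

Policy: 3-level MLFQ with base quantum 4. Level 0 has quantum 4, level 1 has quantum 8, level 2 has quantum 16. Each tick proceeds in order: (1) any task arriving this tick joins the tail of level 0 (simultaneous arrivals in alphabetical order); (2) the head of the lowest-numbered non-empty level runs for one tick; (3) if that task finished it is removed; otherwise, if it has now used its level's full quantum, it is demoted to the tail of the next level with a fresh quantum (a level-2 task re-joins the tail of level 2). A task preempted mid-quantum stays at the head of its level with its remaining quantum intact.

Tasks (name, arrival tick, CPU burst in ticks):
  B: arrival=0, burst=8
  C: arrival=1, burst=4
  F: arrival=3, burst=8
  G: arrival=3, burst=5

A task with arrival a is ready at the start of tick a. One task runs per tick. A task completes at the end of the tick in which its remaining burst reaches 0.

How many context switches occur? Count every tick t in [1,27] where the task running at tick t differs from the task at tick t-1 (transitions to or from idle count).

t=0: L0/L1/L2 = B/-/- → run B
t=1: L0/L1/L2 = BC/-/- → run B
t=2: L0/L1/L2 = BC/-/- → run B
t=3: L0/L1/L2 = BCFG/-/- → run B
t=4: L0/L1/L2 = CFG/B/- → run C
t=5: L0/L1/L2 = CFG/B/- → run C
t=6: L0/L1/L2 = CFG/B/- → run C
t=7: L0/L1/L2 = CFG/B/- → run C
t=8: L0/L1/L2 = FG/B/- → run F
t=9: L0/L1/L2 = FG/B/- → run F
t=10: L0/L1/L2 = FG/B/- → run F
t=11: L0/L1/L2 = FG/B/- → run F
t=12: L0/L1/L2 = G/BF/- → run G
t=13: L0/L1/L2 = G/BF/- → run G
t=14: L0/L1/L2 = G/BF/- → run G
t=15: L0/L1/L2 = G/BF/- → run G
t=16: L0/L1/L2 = -/BFG/- → run B
t=17: L0/L1/L2 = -/BFG/- → run B
t=18: L0/L1/L2 = -/BFG/- → run B
t=19: L0/L1/L2 = -/BFG/- → run B
t=20: L0/L1/L2 = -/FG/- → run F
t=21: L0/L1/L2 = -/FG/- → run F
t=22: L0/L1/L2 = -/FG/- → run F
t=23: L0/L1/L2 = -/FG/- → run F
t=24: L0/L1/L2 = -/G/- → run G
t=25: (idle)
t=26: (idle)
t=27: (idle)

context switches = 7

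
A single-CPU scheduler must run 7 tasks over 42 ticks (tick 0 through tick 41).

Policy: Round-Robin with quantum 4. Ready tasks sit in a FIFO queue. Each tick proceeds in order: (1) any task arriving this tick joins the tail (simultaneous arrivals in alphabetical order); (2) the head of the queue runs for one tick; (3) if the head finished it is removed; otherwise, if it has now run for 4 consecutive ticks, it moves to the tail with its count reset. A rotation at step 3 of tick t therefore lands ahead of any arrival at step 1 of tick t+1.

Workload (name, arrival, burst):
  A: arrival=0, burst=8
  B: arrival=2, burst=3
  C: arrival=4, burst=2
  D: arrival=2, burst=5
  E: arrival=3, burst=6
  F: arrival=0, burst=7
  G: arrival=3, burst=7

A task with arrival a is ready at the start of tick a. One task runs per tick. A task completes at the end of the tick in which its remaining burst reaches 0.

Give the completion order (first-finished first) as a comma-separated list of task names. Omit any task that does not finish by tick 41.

completion order = B, A, C, F, D, E, G

t=0: queue=[A,F] q_used=0 → run A
t=1: queue=[A,F] q_used=1 → run A
t=2: queue=[A,F,B,D] q_used=2 → run A
t=3: queue=[A,F,B,D,E,G] q_used=3 → run A
t=4: queue=[F,B,D,E,G,A,C] q_used=0 → run F
t=5: queue=[F,B,D,E,G,A,C] q_used=1 → run F
t=6: queue=[F,B,D,E,G,A,C] q_used=2 → run F
t=7: queue=[F,B,D,E,G,A,C] q_used=3 → run F
t=8: queue=[B,D,E,G,A,C,F] q_used=0 → run B
t=9: queue=[B,D,E,G,A,C,F] q_used=1 → run B
t=10: queue=[B,D,E,G,A,C,F] q_used=2 → run B
t=11: queue=[D,E,G,A,C,F] q_used=0 → run D
t=12: queue=[D,E,G,A,C,F] q_used=1 → run D
t=13: queue=[D,E,G,A,C,F] q_used=2 → run D
t=14: queue=[D,E,G,A,C,F] q_used=3 → run D
t=15: queue=[E,G,A,C,F,D] q_used=0 → run E
t=16: queue=[E,G,A,C,F,D] q_used=1 → run E
t=17: queue=[E,G,A,C,F,D] q_used=2 → run E
t=18: queue=[E,G,A,C,F,D] q_used=3 → run E
t=19: queue=[G,A,C,F,D,E] q_used=0 → run G
t=20: queue=[G,A,C,F,D,E] q_used=1 → run G
t=21: queue=[G,A,C,F,D,E] q_used=2 → run G
t=22: queue=[G,A,C,F,D,E] q_used=3 → run G
t=23: queue=[A,C,F,D,E,G] q_used=0 → run A
t=24: queue=[A,C,F,D,E,G] q_used=1 → run A
t=25: queue=[A,C,F,D,E,G] q_used=2 → run A
t=26: queue=[A,C,F,D,E,G] q_used=3 → run A
t=27: queue=[C,F,D,E,G] q_used=0 → run C
t=28: queue=[C,F,D,E,G] q_used=1 → run C
t=29: queue=[F,D,E,G] q_used=0 → run F
t=30: queue=[F,D,E,G] q_used=1 → run F
t=31: queue=[F,D,E,G] q_used=2 → run F
t=32: queue=[D,E,G] q_used=0 → run D
t=33: queue=[E,G] q_used=0 → run E
t=34: queue=[E,G] q_used=1 → run E
t=35: queue=[G] q_used=0 → run G
t=36: queue=[G] q_used=1 → run G
t=37: queue=[G] q_used=2 → run G
t=38: (idle)
t=39: (idle)
t=40: (idle)
t=41: (idle)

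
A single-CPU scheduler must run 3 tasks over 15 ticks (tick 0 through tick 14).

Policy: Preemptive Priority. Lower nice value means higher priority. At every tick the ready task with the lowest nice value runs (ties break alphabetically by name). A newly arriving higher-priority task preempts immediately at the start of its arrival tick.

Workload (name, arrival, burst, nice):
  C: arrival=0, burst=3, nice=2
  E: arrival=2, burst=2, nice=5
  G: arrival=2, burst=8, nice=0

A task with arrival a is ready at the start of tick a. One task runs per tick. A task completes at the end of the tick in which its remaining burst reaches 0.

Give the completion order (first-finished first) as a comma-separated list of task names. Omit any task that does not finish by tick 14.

t=0: ready={C} → run C
t=1: ready={C} → run C
t=2: ready={C,E,G} → run G
t=3: ready={C,E,G} → run G
t=4: ready={C,E,G} → run G
t=5: ready={C,E,G} → run G
t=6: ready={C,E,G} → run G
t=7: ready={C,E,G} → run G
t=8: ready={C,E,G} → run G
t=9: ready={C,E,G} → run G
t=10: ready={C,E} → run C
t=11: ready={E} → run E
t=12: ready={E} → run E
t=13: (idle)
t=14: (idle)

completion order = G, C, E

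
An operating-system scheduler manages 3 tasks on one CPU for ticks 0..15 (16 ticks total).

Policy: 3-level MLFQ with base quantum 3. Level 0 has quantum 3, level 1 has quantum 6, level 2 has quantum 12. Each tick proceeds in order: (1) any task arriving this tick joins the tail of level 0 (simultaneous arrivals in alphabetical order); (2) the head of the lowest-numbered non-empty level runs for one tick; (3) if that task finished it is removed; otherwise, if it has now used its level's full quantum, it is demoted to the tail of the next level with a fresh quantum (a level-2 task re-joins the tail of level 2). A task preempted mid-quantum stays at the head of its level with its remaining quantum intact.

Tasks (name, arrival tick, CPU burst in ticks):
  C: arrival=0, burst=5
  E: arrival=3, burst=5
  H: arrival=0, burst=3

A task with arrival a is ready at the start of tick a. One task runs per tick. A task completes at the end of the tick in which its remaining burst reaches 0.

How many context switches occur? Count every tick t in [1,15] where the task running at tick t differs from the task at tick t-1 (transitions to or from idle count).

context switches = 5

t=0: L0/L1/L2 = CH/-/- → run C
t=1: L0/L1/L2 = CH/-/- → run C
t=2: L0/L1/L2 = CH/-/- → run C
t=3: L0/L1/L2 = HE/C/- → run H
t=4: L0/L1/L2 = HE/C/- → run H
t=5: L0/L1/L2 = HE/C/- → run H
t=6: L0/L1/L2 = E/C/- → run E
t=7: L0/L1/L2 = E/C/- → run E
t=8: L0/L1/L2 = E/C/- → run E
t=9: L0/L1/L2 = -/CE/- → run C
t=10: L0/L1/L2 = -/CE/- → run C
t=11: L0/L1/L2 = -/E/- → run E
t=12: L0/L1/L2 = -/E/- → run E
t=13: (idle)
t=14: (idle)
t=15: (idle)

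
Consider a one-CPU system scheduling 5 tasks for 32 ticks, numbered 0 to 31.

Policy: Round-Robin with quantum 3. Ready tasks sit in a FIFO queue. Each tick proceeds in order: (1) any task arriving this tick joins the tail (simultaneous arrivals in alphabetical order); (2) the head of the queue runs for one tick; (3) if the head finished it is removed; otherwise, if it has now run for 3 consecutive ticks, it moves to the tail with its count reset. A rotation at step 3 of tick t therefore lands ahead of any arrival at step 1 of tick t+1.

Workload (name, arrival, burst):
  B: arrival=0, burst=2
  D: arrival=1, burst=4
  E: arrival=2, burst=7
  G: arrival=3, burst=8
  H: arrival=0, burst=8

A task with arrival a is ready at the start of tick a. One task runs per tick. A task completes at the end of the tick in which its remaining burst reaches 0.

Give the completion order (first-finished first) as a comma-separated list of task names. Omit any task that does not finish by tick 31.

t=0: queue=[B,H] q_used=0 → run B
t=1: queue=[B,H,D] q_used=1 → run B
t=2: queue=[H,D,E] q_used=0 → run H
t=3: queue=[H,D,E,G] q_used=1 → run H
t=4: queue=[H,D,E,G] q_used=2 → run H
t=5: queue=[D,E,G,H] q_used=0 → run D
t=6: queue=[D,E,G,H] q_used=1 → run D
t=7: queue=[D,E,G,H] q_used=2 → run D
t=8: queue=[E,G,H,D] q_used=0 → run E
t=9: queue=[E,G,H,D] q_used=1 → run E
t=10: queue=[E,G,H,D] q_used=2 → run E
t=11: queue=[G,H,D,E] q_used=0 → run G
t=12: queue=[G,H,D,E] q_used=1 → run G
t=13: queue=[G,H,D,E] q_used=2 → run G
t=14: queue=[H,D,E,G] q_used=0 → run H
t=15: queue=[H,D,E,G] q_used=1 → run H
t=16: queue=[H,D,E,G] q_used=2 → run H
t=17: queue=[D,E,G,H] q_used=0 → run D
t=18: queue=[E,G,H] q_used=0 → run E
t=19: queue=[E,G,H] q_used=1 → run E
t=20: queue=[E,G,H] q_used=2 → run E
t=21: queue=[G,H,E] q_used=0 → run G
t=22: queue=[G,H,E] q_used=1 → run G
t=23: queue=[G,H,E] q_used=2 → run G
t=24: queue=[H,E,G] q_used=0 → run H
t=25: queue=[H,E,G] q_used=1 → run H
t=26: queue=[E,G] q_used=0 → run E
t=27: queue=[G] q_used=0 → run G
t=28: queue=[G] q_used=1 → run G
t=29: (idle)
t=30: (idle)
t=31: (idle)

completion order = B, D, H, E, G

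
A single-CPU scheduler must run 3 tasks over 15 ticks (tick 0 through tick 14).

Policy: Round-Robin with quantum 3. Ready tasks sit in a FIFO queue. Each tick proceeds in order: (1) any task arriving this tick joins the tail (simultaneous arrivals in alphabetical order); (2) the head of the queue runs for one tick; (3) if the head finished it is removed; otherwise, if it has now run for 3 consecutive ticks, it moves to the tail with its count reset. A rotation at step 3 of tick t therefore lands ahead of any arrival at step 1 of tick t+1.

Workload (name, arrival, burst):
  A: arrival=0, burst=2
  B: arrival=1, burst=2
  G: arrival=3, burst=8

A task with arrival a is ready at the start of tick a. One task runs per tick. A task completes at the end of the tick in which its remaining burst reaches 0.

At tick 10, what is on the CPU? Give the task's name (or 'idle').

t=0: queue=[A] q_used=0 → run A
t=1: queue=[A,B] q_used=1 → run A
t=2: queue=[B] q_used=0 → run B
t=3: queue=[B,G] q_used=1 → run B
t=4: queue=[G] q_used=0 → run G
t=5: queue=[G] q_used=1 → run G
t=6: queue=[G] q_used=2 → run G
t=7: queue=[G] q_used=0 → run G
t=8: queue=[G] q_used=1 → run G
t=9: queue=[G] q_used=2 → run G
t=10: queue=[G] q_used=0 → run G
t=11: queue=[G] q_used=1 → run G
t=12: (idle)
t=13: (idle)
t=14: (idle)

running at tick 10 = G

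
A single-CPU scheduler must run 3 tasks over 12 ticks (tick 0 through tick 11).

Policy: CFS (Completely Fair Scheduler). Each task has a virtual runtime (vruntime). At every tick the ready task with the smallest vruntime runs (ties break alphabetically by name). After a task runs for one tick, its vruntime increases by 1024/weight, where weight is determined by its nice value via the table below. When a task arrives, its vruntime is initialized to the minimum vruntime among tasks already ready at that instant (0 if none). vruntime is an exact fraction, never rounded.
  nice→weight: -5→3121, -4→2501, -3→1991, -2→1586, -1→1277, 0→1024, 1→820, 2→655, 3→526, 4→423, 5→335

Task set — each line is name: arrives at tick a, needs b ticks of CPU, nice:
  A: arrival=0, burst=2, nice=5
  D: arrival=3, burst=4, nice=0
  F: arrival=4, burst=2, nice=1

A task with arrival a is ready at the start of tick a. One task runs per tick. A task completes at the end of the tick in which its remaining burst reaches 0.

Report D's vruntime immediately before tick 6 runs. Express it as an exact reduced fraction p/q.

t=0: vr[A=0] → run A
t=1: vr[A=1024/335] → run A
t=2: (idle)
t=3: vr[D=0] → run D
t=4: vr[D=1 F=1] → run D
t=5: vr[D=2 F=1] → run F
t=6: vr[D=2 F=461/205] → run D
t=7: vr[D=3 F=461/205] → run F
t=8: vr[D=3] → run D
t=9: (idle)
t=10: (idle)
t=11: (idle)

vruntime(D, start of tick 6) = 2/1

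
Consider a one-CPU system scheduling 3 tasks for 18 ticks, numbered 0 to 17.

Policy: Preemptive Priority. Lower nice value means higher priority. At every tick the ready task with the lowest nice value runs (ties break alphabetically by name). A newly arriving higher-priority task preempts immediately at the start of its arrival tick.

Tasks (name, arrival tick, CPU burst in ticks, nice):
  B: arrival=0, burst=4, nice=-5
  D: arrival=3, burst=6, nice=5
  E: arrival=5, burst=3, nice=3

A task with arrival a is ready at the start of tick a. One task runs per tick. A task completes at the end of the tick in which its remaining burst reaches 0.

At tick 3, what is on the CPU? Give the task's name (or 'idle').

t=0: ready={B} → run B
t=1: ready={B} → run B
t=2: ready={B} → run B
t=3: ready={B,D} → run B
t=4: ready={D} → run D
t=5: ready={D,E} → run E
t=6: ready={D,E} → run E
t=7: ready={D,E} → run E
t=8: ready={D} → run D
t=9: ready={D} → run D
t=10: ready={D} → run D
t=11: ready={D} → run D
t=12: ready={D} → run D
t=13: (idle)
t=14: (idle)
t=15: (idle)
t=16: (idle)
t=17: (idle)

running at tick 3 = B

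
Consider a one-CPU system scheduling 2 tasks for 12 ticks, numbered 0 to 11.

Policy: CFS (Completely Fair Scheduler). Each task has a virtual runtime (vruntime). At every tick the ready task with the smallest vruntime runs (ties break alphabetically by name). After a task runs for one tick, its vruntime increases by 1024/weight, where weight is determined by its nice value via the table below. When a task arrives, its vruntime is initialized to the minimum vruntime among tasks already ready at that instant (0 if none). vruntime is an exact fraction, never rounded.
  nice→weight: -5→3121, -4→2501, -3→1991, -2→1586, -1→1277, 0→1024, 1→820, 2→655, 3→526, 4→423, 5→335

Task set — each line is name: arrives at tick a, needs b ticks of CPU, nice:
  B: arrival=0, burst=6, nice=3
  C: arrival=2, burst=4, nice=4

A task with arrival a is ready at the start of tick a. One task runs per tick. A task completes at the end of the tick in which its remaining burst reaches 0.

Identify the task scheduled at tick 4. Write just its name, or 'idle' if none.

t=0: vr[B=0] → run B
t=1: vr[B=512/263] → run B
t=2: vr[B=1024/263 C=1024/263] → run B
t=3: vr[B=1536/263 C=1024/263] → run C
t=4: vr[B=1536/263 C=702464/111249] → run B
t=5: vr[B=2048/263 C=702464/111249] → run C
t=6: vr[B=2048/263 C=971776/111249] → run B
t=7: vr[B=2560/263 C=971776/111249] → run C
t=8: vr[B=2560/263 C=413696/37083] → run B
t=9: vr[C=413696/37083] → run C
t=10: (idle)
t=11: (idle)

running at tick 4 = B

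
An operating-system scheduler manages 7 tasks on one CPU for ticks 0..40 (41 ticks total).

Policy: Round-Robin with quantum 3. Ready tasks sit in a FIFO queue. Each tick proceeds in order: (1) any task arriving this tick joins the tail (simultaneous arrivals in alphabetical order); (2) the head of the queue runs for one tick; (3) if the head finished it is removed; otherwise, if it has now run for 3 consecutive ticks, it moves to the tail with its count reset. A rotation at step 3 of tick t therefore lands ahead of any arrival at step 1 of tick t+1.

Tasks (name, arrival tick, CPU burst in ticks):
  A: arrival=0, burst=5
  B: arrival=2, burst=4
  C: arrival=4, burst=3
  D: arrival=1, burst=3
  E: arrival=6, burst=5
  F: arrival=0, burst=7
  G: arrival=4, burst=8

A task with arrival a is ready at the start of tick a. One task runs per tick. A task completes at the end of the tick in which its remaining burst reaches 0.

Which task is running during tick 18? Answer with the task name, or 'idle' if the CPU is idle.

t=0: queue=[A,F] q_used=0 → run A
t=1: queue=[A,F,D] q_used=1 → run A
t=2: queue=[A,F,D,B] q_used=2 → run A
t=3: queue=[F,D,B,A] q_used=0 → run F
t=4: queue=[F,D,B,A,C,G] q_used=1 → run F
t=5: queue=[F,D,B,A,C,G] q_used=2 → run F
t=6: queue=[D,B,A,C,G,F,E] q_used=0 → run D
t=7: queue=[D,B,A,C,G,F,E] q_used=1 → run D
t=8: queue=[D,B,A,C,G,F,E] q_used=2 → run D
t=9: queue=[B,A,C,G,F,E] q_used=0 → run B
t=10: queue=[B,A,C,G,F,E] q_used=1 → run B
t=11: queue=[B,A,C,G,F,E] q_used=2 → run B
t=12: queue=[A,C,G,F,E,B] q_used=0 → run A
t=13: queue=[A,C,G,F,E,B] q_used=1 → run A
t=14: queue=[C,G,F,E,B] q_used=0 → run C
t=15: queue=[C,G,F,E,B] q_used=1 → run C
t=16: queue=[C,G,F,E,B] q_used=2 → run C
t=17: queue=[G,F,E,B] q_used=0 → run G
t=18: queue=[G,F,E,B] q_used=1 → run G
t=19: queue=[G,F,E,B] q_used=2 → run G
t=20: queue=[F,E,B,G] q_used=0 → run F
t=21: queue=[F,E,B,G] q_used=1 → run F
t=22: queue=[F,E,B,G] q_used=2 → run F
t=23: queue=[E,B,G,F] q_used=0 → run E
t=24: queue=[E,B,G,F] q_used=1 → run E
t=25: queue=[E,B,G,F] q_used=2 → run E
t=26: queue=[B,G,F,E] q_used=0 → run B
t=27: queue=[G,F,E] q_used=0 → run G
t=28: queue=[G,F,E] q_used=1 → run G
t=29: queue=[G,F,E] q_used=2 → run G
t=30: queue=[F,E,G] q_used=0 → run F
t=31: queue=[E,G] q_used=0 → run E
t=32: queue=[E,G] q_used=1 → run E
t=33: queue=[G] q_used=0 → run G
t=34: queue=[G] q_used=1 → run G
t=35: (idle)
t=36: (idle)
t=37: (idle)
t=38: (idle)
t=39: (idle)
t=40: (idle)

running at tick 18 = G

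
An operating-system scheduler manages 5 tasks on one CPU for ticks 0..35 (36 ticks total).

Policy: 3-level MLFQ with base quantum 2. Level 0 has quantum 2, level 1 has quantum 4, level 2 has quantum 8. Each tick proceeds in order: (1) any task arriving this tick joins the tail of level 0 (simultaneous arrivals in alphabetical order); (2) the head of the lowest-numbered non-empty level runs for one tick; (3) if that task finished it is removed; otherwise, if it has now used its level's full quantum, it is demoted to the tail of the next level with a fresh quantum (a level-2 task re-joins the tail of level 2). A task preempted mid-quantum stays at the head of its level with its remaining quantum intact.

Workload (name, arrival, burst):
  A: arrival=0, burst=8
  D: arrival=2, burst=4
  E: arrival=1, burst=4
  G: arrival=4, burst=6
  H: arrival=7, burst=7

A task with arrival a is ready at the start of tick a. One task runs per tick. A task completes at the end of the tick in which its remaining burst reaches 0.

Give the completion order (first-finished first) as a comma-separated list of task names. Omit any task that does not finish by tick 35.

t=0: L0/L1/L2 = A/-/- → run A
t=1: L0/L1/L2 = AE/-/- → run A
t=2: L0/L1/L2 = ED/A/- → run E
t=3: L0/L1/L2 = ED/A/- → run E
t=4: L0/L1/L2 = DG/AE/- → run D
t=5: L0/L1/L2 = DG/AE/- → run D
t=6: L0/L1/L2 = G/AED/- → run G
t=7: L0/L1/L2 = GH/AED/- → run G
t=8: L0/L1/L2 = H/AEDG/- → run H
t=9: L0/L1/L2 = H/AEDG/- → run H
t=10: L0/L1/L2 = -/AEDGH/- → run A
t=11: L0/L1/L2 = -/AEDGH/- → run A
t=12: L0/L1/L2 = -/AEDGH/- → run A
t=13: L0/L1/L2 = -/AEDGH/- → run A
t=14: L0/L1/L2 = -/EDGH/A → run E
t=15: L0/L1/L2 = -/EDGH/A → run E
t=16: L0/L1/L2 = -/DGH/A → run D
t=17: L0/L1/L2 = -/DGH/A → run D
t=18: L0/L1/L2 = -/GH/A → run G
t=19: L0/L1/L2 = -/GH/A → run G
t=20: L0/L1/L2 = -/GH/A → run G
t=21: L0/L1/L2 = -/GH/A → run G
t=22: L0/L1/L2 = -/H/A → run H
t=23: L0/L1/L2 = -/H/A → run H
t=24: L0/L1/L2 = -/H/A → run H
t=25: L0/L1/L2 = -/H/A → run H
t=26: L0/L1/L2 = -/-/AH → run A
t=27: L0/L1/L2 = -/-/AH → run A
t=28: L0/L1/L2 = -/-/H → run H
t=29: (idle)
t=30: (idle)
t=31: (idle)
t=32: (idle)
t=33: (idle)
t=34: (idle)
t=35: (idle)

completion order = E, D, G, A, H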